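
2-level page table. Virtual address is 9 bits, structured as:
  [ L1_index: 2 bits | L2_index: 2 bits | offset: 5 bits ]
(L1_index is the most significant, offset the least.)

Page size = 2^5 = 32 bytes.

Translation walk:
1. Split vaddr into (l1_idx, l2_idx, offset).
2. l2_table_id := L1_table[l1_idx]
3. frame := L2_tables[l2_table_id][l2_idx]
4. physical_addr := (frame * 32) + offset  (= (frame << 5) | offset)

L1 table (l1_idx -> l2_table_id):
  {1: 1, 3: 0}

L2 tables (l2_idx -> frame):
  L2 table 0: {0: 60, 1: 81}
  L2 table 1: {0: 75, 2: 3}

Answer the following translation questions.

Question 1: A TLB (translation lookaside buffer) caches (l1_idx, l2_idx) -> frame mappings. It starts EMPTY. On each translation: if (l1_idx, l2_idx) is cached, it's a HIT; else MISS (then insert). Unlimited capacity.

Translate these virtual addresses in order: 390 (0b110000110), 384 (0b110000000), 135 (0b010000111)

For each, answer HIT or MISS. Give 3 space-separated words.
vaddr=390: (3,0) not in TLB -> MISS, insert
vaddr=384: (3,0) in TLB -> HIT
vaddr=135: (1,0) not in TLB -> MISS, insert

Answer: MISS HIT MISS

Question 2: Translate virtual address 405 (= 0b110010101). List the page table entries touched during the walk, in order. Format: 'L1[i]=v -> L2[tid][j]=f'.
Answer: L1[3]=0 -> L2[0][0]=60

Derivation:
vaddr = 405 = 0b110010101
Split: l1_idx=3, l2_idx=0, offset=21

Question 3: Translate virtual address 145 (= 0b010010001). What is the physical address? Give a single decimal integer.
vaddr = 145 = 0b010010001
Split: l1_idx=1, l2_idx=0, offset=17
L1[1] = 1
L2[1][0] = 75
paddr = 75 * 32 + 17 = 2417

Answer: 2417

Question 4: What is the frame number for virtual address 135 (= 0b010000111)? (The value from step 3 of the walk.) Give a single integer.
Answer: 75

Derivation:
vaddr = 135: l1_idx=1, l2_idx=0
L1[1] = 1; L2[1][0] = 75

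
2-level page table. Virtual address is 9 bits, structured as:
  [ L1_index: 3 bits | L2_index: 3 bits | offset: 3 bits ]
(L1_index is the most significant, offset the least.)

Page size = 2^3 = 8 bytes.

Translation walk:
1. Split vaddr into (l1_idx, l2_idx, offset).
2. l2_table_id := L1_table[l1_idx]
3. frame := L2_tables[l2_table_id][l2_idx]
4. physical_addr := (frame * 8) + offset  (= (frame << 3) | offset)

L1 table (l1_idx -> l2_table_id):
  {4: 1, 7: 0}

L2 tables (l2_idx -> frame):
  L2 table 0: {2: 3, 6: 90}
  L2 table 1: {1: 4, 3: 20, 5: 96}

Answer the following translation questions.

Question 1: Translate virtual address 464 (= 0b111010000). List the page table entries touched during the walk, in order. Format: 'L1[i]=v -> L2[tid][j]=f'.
Answer: L1[7]=0 -> L2[0][2]=3

Derivation:
vaddr = 464 = 0b111010000
Split: l1_idx=7, l2_idx=2, offset=0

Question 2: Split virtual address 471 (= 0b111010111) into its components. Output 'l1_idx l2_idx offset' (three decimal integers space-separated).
Answer: 7 2 7

Derivation:
vaddr = 471 = 0b111010111
  top 3 bits -> l1_idx = 7
  next 3 bits -> l2_idx = 2
  bottom 3 bits -> offset = 7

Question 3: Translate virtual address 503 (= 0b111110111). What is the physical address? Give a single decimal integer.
Answer: 727

Derivation:
vaddr = 503 = 0b111110111
Split: l1_idx=7, l2_idx=6, offset=7
L1[7] = 0
L2[0][6] = 90
paddr = 90 * 8 + 7 = 727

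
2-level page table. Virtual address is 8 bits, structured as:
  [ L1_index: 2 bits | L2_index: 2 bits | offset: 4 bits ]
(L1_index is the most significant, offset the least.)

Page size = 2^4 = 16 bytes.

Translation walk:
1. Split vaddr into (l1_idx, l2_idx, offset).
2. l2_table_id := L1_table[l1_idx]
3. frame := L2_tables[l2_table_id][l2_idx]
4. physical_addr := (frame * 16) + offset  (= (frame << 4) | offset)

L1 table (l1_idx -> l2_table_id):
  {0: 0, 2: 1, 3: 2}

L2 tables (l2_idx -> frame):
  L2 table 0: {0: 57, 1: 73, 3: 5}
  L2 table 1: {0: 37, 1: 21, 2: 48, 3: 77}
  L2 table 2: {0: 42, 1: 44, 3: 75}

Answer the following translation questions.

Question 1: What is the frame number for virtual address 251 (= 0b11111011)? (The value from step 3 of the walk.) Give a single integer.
vaddr = 251: l1_idx=3, l2_idx=3
L1[3] = 2; L2[2][3] = 75

Answer: 75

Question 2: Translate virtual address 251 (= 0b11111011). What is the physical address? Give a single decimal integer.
Answer: 1211

Derivation:
vaddr = 251 = 0b11111011
Split: l1_idx=3, l2_idx=3, offset=11
L1[3] = 2
L2[2][3] = 75
paddr = 75 * 16 + 11 = 1211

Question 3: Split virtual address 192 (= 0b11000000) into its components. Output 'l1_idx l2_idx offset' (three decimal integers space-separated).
Answer: 3 0 0

Derivation:
vaddr = 192 = 0b11000000
  top 2 bits -> l1_idx = 3
  next 2 bits -> l2_idx = 0
  bottom 4 bits -> offset = 0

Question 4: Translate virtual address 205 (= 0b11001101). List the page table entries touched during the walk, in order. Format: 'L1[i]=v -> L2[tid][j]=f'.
vaddr = 205 = 0b11001101
Split: l1_idx=3, l2_idx=0, offset=13

Answer: L1[3]=2 -> L2[2][0]=42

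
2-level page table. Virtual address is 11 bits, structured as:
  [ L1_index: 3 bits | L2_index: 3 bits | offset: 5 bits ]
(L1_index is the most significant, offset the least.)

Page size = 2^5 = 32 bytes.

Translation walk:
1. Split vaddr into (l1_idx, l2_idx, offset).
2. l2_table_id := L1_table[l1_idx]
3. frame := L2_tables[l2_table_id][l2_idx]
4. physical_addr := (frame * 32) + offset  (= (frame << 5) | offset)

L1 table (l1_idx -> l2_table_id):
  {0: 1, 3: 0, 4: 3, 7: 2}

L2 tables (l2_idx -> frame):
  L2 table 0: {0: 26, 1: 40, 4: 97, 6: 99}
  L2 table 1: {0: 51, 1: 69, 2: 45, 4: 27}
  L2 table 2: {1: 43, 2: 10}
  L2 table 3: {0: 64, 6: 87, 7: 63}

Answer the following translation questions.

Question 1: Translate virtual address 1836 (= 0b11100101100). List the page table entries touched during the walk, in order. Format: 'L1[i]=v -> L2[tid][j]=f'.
Answer: L1[7]=2 -> L2[2][1]=43

Derivation:
vaddr = 1836 = 0b11100101100
Split: l1_idx=7, l2_idx=1, offset=12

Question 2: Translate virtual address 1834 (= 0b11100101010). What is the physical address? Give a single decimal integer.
Answer: 1386

Derivation:
vaddr = 1834 = 0b11100101010
Split: l1_idx=7, l2_idx=1, offset=10
L1[7] = 2
L2[2][1] = 43
paddr = 43 * 32 + 10 = 1386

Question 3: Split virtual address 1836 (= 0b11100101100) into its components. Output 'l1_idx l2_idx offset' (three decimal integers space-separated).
vaddr = 1836 = 0b11100101100
  top 3 bits -> l1_idx = 7
  next 3 bits -> l2_idx = 1
  bottom 5 bits -> offset = 12

Answer: 7 1 12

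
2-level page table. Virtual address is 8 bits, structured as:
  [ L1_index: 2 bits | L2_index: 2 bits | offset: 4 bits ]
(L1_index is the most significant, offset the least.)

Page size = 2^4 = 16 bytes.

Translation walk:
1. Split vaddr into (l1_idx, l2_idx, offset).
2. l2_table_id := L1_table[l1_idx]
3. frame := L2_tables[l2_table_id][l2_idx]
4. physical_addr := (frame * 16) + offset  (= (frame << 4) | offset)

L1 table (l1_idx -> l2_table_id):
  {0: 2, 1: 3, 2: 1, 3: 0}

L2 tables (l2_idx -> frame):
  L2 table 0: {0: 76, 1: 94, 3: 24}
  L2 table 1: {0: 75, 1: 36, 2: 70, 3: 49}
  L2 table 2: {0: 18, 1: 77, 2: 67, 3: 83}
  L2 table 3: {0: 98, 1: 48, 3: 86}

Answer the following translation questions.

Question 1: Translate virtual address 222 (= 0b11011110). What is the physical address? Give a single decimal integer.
vaddr = 222 = 0b11011110
Split: l1_idx=3, l2_idx=1, offset=14
L1[3] = 0
L2[0][1] = 94
paddr = 94 * 16 + 14 = 1518

Answer: 1518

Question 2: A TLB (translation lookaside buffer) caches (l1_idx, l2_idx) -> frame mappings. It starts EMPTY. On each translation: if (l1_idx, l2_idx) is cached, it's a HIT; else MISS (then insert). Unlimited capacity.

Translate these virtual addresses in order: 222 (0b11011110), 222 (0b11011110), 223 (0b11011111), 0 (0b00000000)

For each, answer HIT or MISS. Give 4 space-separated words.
Answer: MISS HIT HIT MISS

Derivation:
vaddr=222: (3,1) not in TLB -> MISS, insert
vaddr=222: (3,1) in TLB -> HIT
vaddr=223: (3,1) in TLB -> HIT
vaddr=0: (0,0) not in TLB -> MISS, insert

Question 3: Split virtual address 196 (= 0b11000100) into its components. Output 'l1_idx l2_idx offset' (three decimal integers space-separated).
Answer: 3 0 4

Derivation:
vaddr = 196 = 0b11000100
  top 2 bits -> l1_idx = 3
  next 2 bits -> l2_idx = 0
  bottom 4 bits -> offset = 4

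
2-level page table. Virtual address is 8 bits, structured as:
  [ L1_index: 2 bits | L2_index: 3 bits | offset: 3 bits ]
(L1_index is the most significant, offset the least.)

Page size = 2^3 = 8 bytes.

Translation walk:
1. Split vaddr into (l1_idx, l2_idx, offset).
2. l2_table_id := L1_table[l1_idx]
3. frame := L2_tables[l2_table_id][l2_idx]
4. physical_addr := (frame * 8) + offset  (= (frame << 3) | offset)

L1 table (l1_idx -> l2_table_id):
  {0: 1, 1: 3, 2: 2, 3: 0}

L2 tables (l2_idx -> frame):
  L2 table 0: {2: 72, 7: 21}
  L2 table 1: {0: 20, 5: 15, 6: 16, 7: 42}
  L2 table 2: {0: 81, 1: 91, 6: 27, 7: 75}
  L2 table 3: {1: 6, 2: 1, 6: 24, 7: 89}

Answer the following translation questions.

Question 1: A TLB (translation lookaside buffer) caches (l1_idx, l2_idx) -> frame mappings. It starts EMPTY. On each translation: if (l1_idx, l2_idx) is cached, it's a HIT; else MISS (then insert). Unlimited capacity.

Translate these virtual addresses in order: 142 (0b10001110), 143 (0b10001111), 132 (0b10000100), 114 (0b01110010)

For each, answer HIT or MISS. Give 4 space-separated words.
vaddr=142: (2,1) not in TLB -> MISS, insert
vaddr=143: (2,1) in TLB -> HIT
vaddr=132: (2,0) not in TLB -> MISS, insert
vaddr=114: (1,6) not in TLB -> MISS, insert

Answer: MISS HIT MISS MISS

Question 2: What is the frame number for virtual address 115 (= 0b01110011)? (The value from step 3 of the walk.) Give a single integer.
Answer: 24

Derivation:
vaddr = 115: l1_idx=1, l2_idx=6
L1[1] = 3; L2[3][6] = 24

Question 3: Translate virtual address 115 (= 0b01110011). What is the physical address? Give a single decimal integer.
vaddr = 115 = 0b01110011
Split: l1_idx=1, l2_idx=6, offset=3
L1[1] = 3
L2[3][6] = 24
paddr = 24 * 8 + 3 = 195

Answer: 195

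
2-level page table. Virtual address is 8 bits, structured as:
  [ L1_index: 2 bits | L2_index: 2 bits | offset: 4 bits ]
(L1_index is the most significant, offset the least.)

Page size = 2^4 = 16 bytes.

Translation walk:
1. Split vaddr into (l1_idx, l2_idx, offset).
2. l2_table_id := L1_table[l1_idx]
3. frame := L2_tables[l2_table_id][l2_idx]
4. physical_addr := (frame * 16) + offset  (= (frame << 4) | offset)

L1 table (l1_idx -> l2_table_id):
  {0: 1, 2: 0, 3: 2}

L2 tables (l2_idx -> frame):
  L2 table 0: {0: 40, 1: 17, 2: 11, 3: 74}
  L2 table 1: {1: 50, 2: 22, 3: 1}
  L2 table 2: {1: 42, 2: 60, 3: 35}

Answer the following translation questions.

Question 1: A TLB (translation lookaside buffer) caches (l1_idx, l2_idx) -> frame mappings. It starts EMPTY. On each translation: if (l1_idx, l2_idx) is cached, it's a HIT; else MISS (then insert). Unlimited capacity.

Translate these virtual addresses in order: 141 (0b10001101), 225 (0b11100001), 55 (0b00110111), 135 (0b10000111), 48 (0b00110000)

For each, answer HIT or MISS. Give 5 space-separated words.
Answer: MISS MISS MISS HIT HIT

Derivation:
vaddr=141: (2,0) not in TLB -> MISS, insert
vaddr=225: (3,2) not in TLB -> MISS, insert
vaddr=55: (0,3) not in TLB -> MISS, insert
vaddr=135: (2,0) in TLB -> HIT
vaddr=48: (0,3) in TLB -> HIT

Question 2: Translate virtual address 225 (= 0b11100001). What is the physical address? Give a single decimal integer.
vaddr = 225 = 0b11100001
Split: l1_idx=3, l2_idx=2, offset=1
L1[3] = 2
L2[2][2] = 60
paddr = 60 * 16 + 1 = 961

Answer: 961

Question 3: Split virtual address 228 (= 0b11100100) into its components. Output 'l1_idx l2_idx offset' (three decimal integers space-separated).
vaddr = 228 = 0b11100100
  top 2 bits -> l1_idx = 3
  next 2 bits -> l2_idx = 2
  bottom 4 bits -> offset = 4

Answer: 3 2 4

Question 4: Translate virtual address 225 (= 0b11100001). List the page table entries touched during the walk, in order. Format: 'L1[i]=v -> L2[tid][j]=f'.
Answer: L1[3]=2 -> L2[2][2]=60

Derivation:
vaddr = 225 = 0b11100001
Split: l1_idx=3, l2_idx=2, offset=1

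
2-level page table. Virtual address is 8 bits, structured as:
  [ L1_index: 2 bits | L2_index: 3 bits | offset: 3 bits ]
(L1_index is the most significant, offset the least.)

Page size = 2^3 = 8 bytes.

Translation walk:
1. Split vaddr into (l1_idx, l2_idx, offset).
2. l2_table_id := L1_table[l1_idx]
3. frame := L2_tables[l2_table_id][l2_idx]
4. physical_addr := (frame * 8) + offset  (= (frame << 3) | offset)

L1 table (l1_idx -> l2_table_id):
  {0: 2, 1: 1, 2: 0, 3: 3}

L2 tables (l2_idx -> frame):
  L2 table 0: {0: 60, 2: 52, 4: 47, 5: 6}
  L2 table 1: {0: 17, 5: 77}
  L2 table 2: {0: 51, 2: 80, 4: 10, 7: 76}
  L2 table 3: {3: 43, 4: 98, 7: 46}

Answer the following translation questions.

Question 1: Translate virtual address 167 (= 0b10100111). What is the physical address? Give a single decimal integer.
Answer: 383

Derivation:
vaddr = 167 = 0b10100111
Split: l1_idx=2, l2_idx=4, offset=7
L1[2] = 0
L2[0][4] = 47
paddr = 47 * 8 + 7 = 383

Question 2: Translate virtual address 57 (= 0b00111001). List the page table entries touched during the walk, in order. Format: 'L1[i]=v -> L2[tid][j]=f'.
vaddr = 57 = 0b00111001
Split: l1_idx=0, l2_idx=7, offset=1

Answer: L1[0]=2 -> L2[2][7]=76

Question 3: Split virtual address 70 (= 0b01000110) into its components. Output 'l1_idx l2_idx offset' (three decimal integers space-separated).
vaddr = 70 = 0b01000110
  top 2 bits -> l1_idx = 1
  next 3 bits -> l2_idx = 0
  bottom 3 bits -> offset = 6

Answer: 1 0 6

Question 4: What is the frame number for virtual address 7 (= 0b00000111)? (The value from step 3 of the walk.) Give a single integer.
Answer: 51

Derivation:
vaddr = 7: l1_idx=0, l2_idx=0
L1[0] = 2; L2[2][0] = 51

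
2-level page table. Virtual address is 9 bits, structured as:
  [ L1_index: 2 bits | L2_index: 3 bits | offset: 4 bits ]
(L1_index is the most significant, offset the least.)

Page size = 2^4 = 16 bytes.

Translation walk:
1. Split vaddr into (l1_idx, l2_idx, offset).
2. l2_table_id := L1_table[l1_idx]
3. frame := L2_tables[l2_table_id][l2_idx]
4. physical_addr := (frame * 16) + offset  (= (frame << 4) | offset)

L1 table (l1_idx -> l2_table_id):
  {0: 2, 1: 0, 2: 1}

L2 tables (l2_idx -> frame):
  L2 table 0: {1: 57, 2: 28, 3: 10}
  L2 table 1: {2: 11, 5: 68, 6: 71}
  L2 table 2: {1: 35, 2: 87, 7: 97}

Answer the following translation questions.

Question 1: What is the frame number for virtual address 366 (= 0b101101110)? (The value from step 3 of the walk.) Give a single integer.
Answer: 71

Derivation:
vaddr = 366: l1_idx=2, l2_idx=6
L1[2] = 1; L2[1][6] = 71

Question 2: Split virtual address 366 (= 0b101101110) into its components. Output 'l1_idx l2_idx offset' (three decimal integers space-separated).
vaddr = 366 = 0b101101110
  top 2 bits -> l1_idx = 2
  next 3 bits -> l2_idx = 6
  bottom 4 bits -> offset = 14

Answer: 2 6 14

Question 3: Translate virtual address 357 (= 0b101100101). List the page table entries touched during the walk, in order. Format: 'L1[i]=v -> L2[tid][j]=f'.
vaddr = 357 = 0b101100101
Split: l1_idx=2, l2_idx=6, offset=5

Answer: L1[2]=1 -> L2[1][6]=71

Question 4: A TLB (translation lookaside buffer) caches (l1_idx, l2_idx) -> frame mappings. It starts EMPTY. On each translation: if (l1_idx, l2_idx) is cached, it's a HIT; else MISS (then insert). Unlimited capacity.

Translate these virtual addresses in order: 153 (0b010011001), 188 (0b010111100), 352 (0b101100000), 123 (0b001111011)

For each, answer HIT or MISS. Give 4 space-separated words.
Answer: MISS MISS MISS MISS

Derivation:
vaddr=153: (1,1) not in TLB -> MISS, insert
vaddr=188: (1,3) not in TLB -> MISS, insert
vaddr=352: (2,6) not in TLB -> MISS, insert
vaddr=123: (0,7) not in TLB -> MISS, insert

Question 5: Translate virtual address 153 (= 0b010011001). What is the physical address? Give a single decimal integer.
Answer: 921

Derivation:
vaddr = 153 = 0b010011001
Split: l1_idx=1, l2_idx=1, offset=9
L1[1] = 0
L2[0][1] = 57
paddr = 57 * 16 + 9 = 921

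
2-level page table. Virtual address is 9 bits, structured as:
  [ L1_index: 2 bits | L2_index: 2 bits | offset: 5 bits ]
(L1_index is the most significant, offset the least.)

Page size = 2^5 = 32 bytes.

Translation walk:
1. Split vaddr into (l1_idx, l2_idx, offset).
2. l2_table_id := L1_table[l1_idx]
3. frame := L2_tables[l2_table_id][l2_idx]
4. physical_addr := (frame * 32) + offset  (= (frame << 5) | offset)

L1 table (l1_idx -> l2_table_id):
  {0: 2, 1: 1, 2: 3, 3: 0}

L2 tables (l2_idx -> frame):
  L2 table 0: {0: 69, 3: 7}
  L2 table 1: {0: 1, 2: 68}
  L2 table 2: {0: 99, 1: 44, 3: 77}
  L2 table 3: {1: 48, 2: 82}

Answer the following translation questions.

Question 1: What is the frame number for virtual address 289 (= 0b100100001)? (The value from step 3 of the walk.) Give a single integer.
vaddr = 289: l1_idx=2, l2_idx=1
L1[2] = 3; L2[3][1] = 48

Answer: 48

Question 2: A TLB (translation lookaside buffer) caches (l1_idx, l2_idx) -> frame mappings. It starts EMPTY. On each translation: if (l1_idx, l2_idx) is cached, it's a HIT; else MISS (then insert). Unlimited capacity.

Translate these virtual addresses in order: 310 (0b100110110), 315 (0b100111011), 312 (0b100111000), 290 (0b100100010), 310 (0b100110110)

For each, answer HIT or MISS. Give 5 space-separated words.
vaddr=310: (2,1) not in TLB -> MISS, insert
vaddr=315: (2,1) in TLB -> HIT
vaddr=312: (2,1) in TLB -> HIT
vaddr=290: (2,1) in TLB -> HIT
vaddr=310: (2,1) in TLB -> HIT

Answer: MISS HIT HIT HIT HIT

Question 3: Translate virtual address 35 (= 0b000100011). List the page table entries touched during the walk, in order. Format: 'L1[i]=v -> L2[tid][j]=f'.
Answer: L1[0]=2 -> L2[2][1]=44

Derivation:
vaddr = 35 = 0b000100011
Split: l1_idx=0, l2_idx=1, offset=3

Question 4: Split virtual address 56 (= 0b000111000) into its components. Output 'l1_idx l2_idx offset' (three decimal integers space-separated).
Answer: 0 1 24

Derivation:
vaddr = 56 = 0b000111000
  top 2 bits -> l1_idx = 0
  next 2 bits -> l2_idx = 1
  bottom 5 bits -> offset = 24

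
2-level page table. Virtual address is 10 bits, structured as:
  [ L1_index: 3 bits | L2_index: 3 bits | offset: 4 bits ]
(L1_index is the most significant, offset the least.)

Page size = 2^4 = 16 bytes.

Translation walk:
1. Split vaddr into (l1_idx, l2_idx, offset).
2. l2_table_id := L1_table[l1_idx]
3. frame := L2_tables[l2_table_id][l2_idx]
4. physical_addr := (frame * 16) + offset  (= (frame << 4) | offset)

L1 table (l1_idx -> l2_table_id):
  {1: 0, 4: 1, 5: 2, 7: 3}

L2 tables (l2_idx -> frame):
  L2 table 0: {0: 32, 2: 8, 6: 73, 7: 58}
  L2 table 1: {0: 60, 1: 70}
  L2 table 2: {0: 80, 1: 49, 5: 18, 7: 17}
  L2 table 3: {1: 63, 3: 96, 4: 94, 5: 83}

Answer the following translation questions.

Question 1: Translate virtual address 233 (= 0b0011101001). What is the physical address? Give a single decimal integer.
Answer: 1177

Derivation:
vaddr = 233 = 0b0011101001
Split: l1_idx=1, l2_idx=6, offset=9
L1[1] = 0
L2[0][6] = 73
paddr = 73 * 16 + 9 = 1177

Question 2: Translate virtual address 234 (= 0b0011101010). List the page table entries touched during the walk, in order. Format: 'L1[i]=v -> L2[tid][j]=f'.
vaddr = 234 = 0b0011101010
Split: l1_idx=1, l2_idx=6, offset=10

Answer: L1[1]=0 -> L2[0][6]=73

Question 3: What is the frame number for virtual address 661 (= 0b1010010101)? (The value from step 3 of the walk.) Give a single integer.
vaddr = 661: l1_idx=5, l2_idx=1
L1[5] = 2; L2[2][1] = 49

Answer: 49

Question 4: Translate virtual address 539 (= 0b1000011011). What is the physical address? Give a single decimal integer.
vaddr = 539 = 0b1000011011
Split: l1_idx=4, l2_idx=1, offset=11
L1[4] = 1
L2[1][1] = 70
paddr = 70 * 16 + 11 = 1131

Answer: 1131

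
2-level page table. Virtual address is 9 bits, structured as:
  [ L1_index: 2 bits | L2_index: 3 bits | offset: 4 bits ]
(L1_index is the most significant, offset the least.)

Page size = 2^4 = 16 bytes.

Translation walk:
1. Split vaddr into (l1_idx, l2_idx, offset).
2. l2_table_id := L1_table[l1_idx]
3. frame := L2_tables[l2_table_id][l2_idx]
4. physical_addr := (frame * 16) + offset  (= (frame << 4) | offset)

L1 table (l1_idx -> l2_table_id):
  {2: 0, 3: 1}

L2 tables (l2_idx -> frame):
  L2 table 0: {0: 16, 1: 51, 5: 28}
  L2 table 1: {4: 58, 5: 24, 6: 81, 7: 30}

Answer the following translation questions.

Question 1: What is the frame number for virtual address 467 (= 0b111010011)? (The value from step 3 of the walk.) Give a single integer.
vaddr = 467: l1_idx=3, l2_idx=5
L1[3] = 1; L2[1][5] = 24

Answer: 24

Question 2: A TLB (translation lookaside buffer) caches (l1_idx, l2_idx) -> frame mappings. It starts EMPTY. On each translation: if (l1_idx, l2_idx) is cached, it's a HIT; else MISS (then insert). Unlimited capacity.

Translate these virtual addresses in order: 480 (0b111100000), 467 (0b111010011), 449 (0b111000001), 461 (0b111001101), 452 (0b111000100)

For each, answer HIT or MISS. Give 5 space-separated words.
Answer: MISS MISS MISS HIT HIT

Derivation:
vaddr=480: (3,6) not in TLB -> MISS, insert
vaddr=467: (3,5) not in TLB -> MISS, insert
vaddr=449: (3,4) not in TLB -> MISS, insert
vaddr=461: (3,4) in TLB -> HIT
vaddr=452: (3,4) in TLB -> HIT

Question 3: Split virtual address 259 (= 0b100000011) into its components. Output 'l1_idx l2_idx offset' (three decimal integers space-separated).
Answer: 2 0 3

Derivation:
vaddr = 259 = 0b100000011
  top 2 bits -> l1_idx = 2
  next 3 bits -> l2_idx = 0
  bottom 4 bits -> offset = 3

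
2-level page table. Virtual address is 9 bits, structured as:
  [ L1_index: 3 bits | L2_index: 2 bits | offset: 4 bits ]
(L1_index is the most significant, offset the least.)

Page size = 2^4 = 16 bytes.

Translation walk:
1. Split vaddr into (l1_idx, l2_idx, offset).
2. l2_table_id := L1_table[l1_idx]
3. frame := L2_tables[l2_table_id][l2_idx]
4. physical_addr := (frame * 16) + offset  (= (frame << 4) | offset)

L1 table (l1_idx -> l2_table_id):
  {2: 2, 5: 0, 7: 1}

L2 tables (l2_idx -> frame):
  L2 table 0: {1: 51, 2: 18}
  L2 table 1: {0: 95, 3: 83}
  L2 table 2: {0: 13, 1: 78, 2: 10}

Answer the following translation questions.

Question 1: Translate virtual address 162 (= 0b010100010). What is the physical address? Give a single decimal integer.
vaddr = 162 = 0b010100010
Split: l1_idx=2, l2_idx=2, offset=2
L1[2] = 2
L2[2][2] = 10
paddr = 10 * 16 + 2 = 162

Answer: 162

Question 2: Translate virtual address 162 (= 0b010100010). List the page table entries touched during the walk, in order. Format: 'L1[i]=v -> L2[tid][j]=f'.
vaddr = 162 = 0b010100010
Split: l1_idx=2, l2_idx=2, offset=2

Answer: L1[2]=2 -> L2[2][2]=10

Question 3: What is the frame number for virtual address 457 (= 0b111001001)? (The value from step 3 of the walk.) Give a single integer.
vaddr = 457: l1_idx=7, l2_idx=0
L1[7] = 1; L2[1][0] = 95

Answer: 95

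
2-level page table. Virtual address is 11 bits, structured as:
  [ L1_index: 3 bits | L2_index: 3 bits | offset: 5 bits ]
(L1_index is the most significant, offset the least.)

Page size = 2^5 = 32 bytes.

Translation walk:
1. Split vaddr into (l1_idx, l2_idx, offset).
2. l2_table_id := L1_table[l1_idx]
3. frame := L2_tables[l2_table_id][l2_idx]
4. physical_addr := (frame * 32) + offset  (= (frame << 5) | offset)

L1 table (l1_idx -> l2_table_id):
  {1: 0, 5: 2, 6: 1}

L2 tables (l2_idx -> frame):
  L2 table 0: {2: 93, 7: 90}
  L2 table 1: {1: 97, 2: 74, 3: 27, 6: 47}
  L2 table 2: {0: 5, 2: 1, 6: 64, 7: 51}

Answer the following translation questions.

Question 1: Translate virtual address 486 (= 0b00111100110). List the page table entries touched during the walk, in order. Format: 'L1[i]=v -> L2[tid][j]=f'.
vaddr = 486 = 0b00111100110
Split: l1_idx=1, l2_idx=7, offset=6

Answer: L1[1]=0 -> L2[0][7]=90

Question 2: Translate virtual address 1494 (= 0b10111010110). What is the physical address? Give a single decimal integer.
vaddr = 1494 = 0b10111010110
Split: l1_idx=5, l2_idx=6, offset=22
L1[5] = 2
L2[2][6] = 64
paddr = 64 * 32 + 22 = 2070

Answer: 2070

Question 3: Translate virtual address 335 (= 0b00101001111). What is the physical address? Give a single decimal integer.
Answer: 2991

Derivation:
vaddr = 335 = 0b00101001111
Split: l1_idx=1, l2_idx=2, offset=15
L1[1] = 0
L2[0][2] = 93
paddr = 93 * 32 + 15 = 2991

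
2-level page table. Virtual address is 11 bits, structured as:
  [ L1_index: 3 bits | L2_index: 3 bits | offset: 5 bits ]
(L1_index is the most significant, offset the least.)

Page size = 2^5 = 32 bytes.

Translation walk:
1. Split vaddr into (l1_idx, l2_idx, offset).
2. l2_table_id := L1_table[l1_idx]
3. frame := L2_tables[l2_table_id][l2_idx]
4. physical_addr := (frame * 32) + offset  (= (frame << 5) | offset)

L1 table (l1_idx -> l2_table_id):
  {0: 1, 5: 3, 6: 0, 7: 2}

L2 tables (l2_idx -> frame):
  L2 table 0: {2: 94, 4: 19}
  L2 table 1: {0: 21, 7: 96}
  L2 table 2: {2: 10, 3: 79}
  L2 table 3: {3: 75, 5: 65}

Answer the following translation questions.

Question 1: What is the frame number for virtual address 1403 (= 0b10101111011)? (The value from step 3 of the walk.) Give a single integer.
vaddr = 1403: l1_idx=5, l2_idx=3
L1[5] = 3; L2[3][3] = 75

Answer: 75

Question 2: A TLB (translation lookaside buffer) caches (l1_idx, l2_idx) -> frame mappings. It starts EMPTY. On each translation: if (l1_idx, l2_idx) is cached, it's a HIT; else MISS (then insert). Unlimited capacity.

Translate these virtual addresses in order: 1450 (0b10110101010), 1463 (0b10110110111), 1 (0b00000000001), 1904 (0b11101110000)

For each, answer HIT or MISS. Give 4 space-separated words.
Answer: MISS HIT MISS MISS

Derivation:
vaddr=1450: (5,5) not in TLB -> MISS, insert
vaddr=1463: (5,5) in TLB -> HIT
vaddr=1: (0,0) not in TLB -> MISS, insert
vaddr=1904: (7,3) not in TLB -> MISS, insert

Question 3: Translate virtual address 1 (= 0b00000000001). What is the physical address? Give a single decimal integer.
vaddr = 1 = 0b00000000001
Split: l1_idx=0, l2_idx=0, offset=1
L1[0] = 1
L2[1][0] = 21
paddr = 21 * 32 + 1 = 673

Answer: 673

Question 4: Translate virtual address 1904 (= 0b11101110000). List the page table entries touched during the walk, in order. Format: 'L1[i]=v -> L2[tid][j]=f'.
vaddr = 1904 = 0b11101110000
Split: l1_idx=7, l2_idx=3, offset=16

Answer: L1[7]=2 -> L2[2][3]=79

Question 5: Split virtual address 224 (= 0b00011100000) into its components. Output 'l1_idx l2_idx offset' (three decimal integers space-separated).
Answer: 0 7 0

Derivation:
vaddr = 224 = 0b00011100000
  top 3 bits -> l1_idx = 0
  next 3 bits -> l2_idx = 7
  bottom 5 bits -> offset = 0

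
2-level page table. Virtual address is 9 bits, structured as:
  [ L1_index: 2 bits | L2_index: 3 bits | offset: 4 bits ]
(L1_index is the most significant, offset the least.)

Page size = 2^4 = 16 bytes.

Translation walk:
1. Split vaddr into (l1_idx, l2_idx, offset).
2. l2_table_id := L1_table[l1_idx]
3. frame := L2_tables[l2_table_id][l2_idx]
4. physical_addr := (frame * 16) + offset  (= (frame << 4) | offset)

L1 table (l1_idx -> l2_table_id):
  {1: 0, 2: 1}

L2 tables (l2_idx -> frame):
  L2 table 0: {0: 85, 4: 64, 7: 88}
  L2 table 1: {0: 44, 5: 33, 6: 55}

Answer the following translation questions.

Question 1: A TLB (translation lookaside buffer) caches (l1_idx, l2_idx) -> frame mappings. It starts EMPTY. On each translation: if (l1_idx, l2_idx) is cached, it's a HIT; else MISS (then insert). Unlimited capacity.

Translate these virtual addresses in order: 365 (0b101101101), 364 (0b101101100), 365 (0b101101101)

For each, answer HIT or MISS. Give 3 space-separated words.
vaddr=365: (2,6) not in TLB -> MISS, insert
vaddr=364: (2,6) in TLB -> HIT
vaddr=365: (2,6) in TLB -> HIT

Answer: MISS HIT HIT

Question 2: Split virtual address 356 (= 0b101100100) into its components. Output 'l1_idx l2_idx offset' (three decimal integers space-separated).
vaddr = 356 = 0b101100100
  top 2 bits -> l1_idx = 2
  next 3 bits -> l2_idx = 6
  bottom 4 bits -> offset = 4

Answer: 2 6 4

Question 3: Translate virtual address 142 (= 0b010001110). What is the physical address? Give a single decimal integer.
vaddr = 142 = 0b010001110
Split: l1_idx=1, l2_idx=0, offset=14
L1[1] = 0
L2[0][0] = 85
paddr = 85 * 16 + 14 = 1374

Answer: 1374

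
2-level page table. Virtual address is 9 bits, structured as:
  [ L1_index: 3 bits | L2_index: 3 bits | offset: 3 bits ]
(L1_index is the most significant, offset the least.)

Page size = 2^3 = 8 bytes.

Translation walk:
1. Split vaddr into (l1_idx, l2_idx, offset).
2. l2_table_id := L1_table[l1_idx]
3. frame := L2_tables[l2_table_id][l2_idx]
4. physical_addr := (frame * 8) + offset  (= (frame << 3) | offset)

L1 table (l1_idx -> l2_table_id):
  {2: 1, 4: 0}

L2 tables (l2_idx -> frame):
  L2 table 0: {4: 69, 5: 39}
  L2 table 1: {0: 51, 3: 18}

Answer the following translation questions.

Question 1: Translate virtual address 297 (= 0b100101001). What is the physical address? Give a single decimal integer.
vaddr = 297 = 0b100101001
Split: l1_idx=4, l2_idx=5, offset=1
L1[4] = 0
L2[0][5] = 39
paddr = 39 * 8 + 1 = 313

Answer: 313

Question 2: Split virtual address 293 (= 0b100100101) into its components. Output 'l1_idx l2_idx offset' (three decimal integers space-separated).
vaddr = 293 = 0b100100101
  top 3 bits -> l1_idx = 4
  next 3 bits -> l2_idx = 4
  bottom 3 bits -> offset = 5

Answer: 4 4 5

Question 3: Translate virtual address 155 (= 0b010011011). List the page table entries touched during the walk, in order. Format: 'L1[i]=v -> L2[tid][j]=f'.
vaddr = 155 = 0b010011011
Split: l1_idx=2, l2_idx=3, offset=3

Answer: L1[2]=1 -> L2[1][3]=18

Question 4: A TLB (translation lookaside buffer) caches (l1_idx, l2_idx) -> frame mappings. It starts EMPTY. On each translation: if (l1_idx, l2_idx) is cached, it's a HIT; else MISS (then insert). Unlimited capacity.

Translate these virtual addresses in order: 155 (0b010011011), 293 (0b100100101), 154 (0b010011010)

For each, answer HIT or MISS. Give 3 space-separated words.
vaddr=155: (2,3) not in TLB -> MISS, insert
vaddr=293: (4,4) not in TLB -> MISS, insert
vaddr=154: (2,3) in TLB -> HIT

Answer: MISS MISS HIT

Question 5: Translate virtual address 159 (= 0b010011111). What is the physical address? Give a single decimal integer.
vaddr = 159 = 0b010011111
Split: l1_idx=2, l2_idx=3, offset=7
L1[2] = 1
L2[1][3] = 18
paddr = 18 * 8 + 7 = 151

Answer: 151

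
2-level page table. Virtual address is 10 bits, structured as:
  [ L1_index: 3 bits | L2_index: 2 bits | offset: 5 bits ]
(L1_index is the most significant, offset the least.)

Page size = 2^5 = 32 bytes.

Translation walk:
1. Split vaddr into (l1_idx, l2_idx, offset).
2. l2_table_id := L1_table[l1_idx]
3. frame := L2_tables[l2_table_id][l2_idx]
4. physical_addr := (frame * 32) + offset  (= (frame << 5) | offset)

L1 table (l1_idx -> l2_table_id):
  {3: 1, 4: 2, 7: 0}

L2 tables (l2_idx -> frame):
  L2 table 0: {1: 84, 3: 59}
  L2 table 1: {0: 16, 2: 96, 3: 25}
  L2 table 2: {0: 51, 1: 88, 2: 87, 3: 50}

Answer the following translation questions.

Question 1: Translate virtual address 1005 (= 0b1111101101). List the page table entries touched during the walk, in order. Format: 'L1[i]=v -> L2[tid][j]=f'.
Answer: L1[7]=0 -> L2[0][3]=59

Derivation:
vaddr = 1005 = 0b1111101101
Split: l1_idx=7, l2_idx=3, offset=13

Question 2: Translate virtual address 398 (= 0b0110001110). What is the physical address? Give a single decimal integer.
vaddr = 398 = 0b0110001110
Split: l1_idx=3, l2_idx=0, offset=14
L1[3] = 1
L2[1][0] = 16
paddr = 16 * 32 + 14 = 526

Answer: 526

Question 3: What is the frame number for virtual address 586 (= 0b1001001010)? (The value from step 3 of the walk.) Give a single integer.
vaddr = 586: l1_idx=4, l2_idx=2
L1[4] = 2; L2[2][2] = 87

Answer: 87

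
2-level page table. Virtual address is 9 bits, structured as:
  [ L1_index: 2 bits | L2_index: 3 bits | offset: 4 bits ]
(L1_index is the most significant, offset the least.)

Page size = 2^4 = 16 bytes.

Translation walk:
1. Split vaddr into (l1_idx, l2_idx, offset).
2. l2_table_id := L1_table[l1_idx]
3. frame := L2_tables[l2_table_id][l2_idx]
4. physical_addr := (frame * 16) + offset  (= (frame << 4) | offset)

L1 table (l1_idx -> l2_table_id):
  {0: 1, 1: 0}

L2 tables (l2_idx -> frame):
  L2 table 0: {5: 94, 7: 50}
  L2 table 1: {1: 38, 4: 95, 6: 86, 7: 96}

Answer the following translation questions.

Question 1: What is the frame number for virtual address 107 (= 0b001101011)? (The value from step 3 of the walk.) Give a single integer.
Answer: 86

Derivation:
vaddr = 107: l1_idx=0, l2_idx=6
L1[0] = 1; L2[1][6] = 86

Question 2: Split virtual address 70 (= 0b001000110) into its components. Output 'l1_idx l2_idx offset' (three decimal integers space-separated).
Answer: 0 4 6

Derivation:
vaddr = 70 = 0b001000110
  top 2 bits -> l1_idx = 0
  next 3 bits -> l2_idx = 4
  bottom 4 bits -> offset = 6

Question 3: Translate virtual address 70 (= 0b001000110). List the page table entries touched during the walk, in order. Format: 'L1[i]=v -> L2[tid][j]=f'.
vaddr = 70 = 0b001000110
Split: l1_idx=0, l2_idx=4, offset=6

Answer: L1[0]=1 -> L2[1][4]=95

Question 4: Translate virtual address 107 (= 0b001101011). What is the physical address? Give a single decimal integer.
vaddr = 107 = 0b001101011
Split: l1_idx=0, l2_idx=6, offset=11
L1[0] = 1
L2[1][6] = 86
paddr = 86 * 16 + 11 = 1387

Answer: 1387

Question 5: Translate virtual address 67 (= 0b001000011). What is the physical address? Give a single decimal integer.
Answer: 1523

Derivation:
vaddr = 67 = 0b001000011
Split: l1_idx=0, l2_idx=4, offset=3
L1[0] = 1
L2[1][4] = 95
paddr = 95 * 16 + 3 = 1523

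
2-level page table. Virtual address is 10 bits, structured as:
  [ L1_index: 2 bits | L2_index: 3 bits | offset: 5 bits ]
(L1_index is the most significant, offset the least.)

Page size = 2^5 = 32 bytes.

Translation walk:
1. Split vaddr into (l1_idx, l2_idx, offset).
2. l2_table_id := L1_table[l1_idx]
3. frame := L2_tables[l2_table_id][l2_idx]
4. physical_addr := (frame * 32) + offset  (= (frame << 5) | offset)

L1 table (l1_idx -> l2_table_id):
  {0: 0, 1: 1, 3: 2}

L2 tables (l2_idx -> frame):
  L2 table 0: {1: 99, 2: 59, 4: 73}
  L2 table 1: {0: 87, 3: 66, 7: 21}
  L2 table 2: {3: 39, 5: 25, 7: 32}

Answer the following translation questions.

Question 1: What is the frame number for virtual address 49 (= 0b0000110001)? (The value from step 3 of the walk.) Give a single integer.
vaddr = 49: l1_idx=0, l2_idx=1
L1[0] = 0; L2[0][1] = 99

Answer: 99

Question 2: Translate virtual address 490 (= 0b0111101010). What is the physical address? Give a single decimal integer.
vaddr = 490 = 0b0111101010
Split: l1_idx=1, l2_idx=7, offset=10
L1[1] = 1
L2[1][7] = 21
paddr = 21 * 32 + 10 = 682

Answer: 682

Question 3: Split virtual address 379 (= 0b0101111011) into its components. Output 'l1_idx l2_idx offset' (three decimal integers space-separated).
vaddr = 379 = 0b0101111011
  top 2 bits -> l1_idx = 1
  next 3 bits -> l2_idx = 3
  bottom 5 bits -> offset = 27

Answer: 1 3 27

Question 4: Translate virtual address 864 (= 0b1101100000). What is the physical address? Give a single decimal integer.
vaddr = 864 = 0b1101100000
Split: l1_idx=3, l2_idx=3, offset=0
L1[3] = 2
L2[2][3] = 39
paddr = 39 * 32 + 0 = 1248

Answer: 1248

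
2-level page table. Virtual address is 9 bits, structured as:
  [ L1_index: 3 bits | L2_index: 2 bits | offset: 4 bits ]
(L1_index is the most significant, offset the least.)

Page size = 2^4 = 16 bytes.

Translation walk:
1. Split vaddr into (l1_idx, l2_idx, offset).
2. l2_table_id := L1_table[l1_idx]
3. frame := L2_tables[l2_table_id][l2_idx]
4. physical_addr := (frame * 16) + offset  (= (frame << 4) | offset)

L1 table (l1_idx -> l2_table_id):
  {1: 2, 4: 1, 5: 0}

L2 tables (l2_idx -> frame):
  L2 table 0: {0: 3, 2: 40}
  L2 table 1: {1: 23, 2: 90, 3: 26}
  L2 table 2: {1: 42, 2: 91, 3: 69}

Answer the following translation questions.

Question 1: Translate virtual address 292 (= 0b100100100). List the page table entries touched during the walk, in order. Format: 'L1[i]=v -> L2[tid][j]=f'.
vaddr = 292 = 0b100100100
Split: l1_idx=4, l2_idx=2, offset=4

Answer: L1[4]=1 -> L2[1][2]=90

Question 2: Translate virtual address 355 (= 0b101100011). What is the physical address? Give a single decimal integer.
Answer: 643

Derivation:
vaddr = 355 = 0b101100011
Split: l1_idx=5, l2_idx=2, offset=3
L1[5] = 0
L2[0][2] = 40
paddr = 40 * 16 + 3 = 643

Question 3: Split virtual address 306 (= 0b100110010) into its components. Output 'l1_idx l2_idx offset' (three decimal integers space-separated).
vaddr = 306 = 0b100110010
  top 3 bits -> l1_idx = 4
  next 2 bits -> l2_idx = 3
  bottom 4 bits -> offset = 2

Answer: 4 3 2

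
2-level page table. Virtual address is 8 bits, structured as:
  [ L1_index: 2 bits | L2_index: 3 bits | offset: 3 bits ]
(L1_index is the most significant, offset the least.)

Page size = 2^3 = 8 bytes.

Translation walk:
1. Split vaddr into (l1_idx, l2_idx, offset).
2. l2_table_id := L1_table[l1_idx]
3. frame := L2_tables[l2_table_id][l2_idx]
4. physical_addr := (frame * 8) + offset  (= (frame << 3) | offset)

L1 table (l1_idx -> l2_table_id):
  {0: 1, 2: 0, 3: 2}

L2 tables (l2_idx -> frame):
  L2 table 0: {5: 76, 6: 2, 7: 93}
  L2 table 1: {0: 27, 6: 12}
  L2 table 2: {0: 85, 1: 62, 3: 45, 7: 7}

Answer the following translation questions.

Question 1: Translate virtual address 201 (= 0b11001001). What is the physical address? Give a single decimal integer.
Answer: 497

Derivation:
vaddr = 201 = 0b11001001
Split: l1_idx=3, l2_idx=1, offset=1
L1[3] = 2
L2[2][1] = 62
paddr = 62 * 8 + 1 = 497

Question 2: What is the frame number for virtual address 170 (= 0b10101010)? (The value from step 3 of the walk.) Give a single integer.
Answer: 76

Derivation:
vaddr = 170: l1_idx=2, l2_idx=5
L1[2] = 0; L2[0][5] = 76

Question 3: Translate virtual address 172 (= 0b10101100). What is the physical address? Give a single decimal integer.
vaddr = 172 = 0b10101100
Split: l1_idx=2, l2_idx=5, offset=4
L1[2] = 0
L2[0][5] = 76
paddr = 76 * 8 + 4 = 612

Answer: 612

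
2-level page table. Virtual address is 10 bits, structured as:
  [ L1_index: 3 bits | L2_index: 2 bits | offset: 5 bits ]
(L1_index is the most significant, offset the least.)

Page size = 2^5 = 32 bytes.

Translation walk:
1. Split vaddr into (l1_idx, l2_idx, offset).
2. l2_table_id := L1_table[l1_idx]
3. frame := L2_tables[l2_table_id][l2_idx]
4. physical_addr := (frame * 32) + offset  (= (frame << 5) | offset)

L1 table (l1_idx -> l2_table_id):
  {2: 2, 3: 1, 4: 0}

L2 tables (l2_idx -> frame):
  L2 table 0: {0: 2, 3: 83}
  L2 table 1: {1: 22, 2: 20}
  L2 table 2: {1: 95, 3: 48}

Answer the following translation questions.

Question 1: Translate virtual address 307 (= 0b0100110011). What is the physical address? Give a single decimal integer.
vaddr = 307 = 0b0100110011
Split: l1_idx=2, l2_idx=1, offset=19
L1[2] = 2
L2[2][1] = 95
paddr = 95 * 32 + 19 = 3059

Answer: 3059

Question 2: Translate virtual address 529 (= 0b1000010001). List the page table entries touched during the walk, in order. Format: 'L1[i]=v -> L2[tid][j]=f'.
Answer: L1[4]=0 -> L2[0][0]=2

Derivation:
vaddr = 529 = 0b1000010001
Split: l1_idx=4, l2_idx=0, offset=17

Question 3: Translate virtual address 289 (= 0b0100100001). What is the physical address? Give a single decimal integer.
vaddr = 289 = 0b0100100001
Split: l1_idx=2, l2_idx=1, offset=1
L1[2] = 2
L2[2][1] = 95
paddr = 95 * 32 + 1 = 3041

Answer: 3041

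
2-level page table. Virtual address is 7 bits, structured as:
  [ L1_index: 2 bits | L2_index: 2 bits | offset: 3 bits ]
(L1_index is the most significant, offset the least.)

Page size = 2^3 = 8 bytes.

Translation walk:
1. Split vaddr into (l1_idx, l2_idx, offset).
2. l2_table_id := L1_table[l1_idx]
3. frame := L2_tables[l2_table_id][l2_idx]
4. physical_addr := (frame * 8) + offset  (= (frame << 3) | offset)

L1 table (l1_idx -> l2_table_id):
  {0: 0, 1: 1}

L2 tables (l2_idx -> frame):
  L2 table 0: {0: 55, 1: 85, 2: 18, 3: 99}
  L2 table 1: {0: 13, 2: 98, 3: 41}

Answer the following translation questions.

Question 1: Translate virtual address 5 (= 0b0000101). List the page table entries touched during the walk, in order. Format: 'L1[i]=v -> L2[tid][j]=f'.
vaddr = 5 = 0b0000101
Split: l1_idx=0, l2_idx=0, offset=5

Answer: L1[0]=0 -> L2[0][0]=55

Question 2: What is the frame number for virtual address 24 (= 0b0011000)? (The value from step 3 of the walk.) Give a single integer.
Answer: 99

Derivation:
vaddr = 24: l1_idx=0, l2_idx=3
L1[0] = 0; L2[0][3] = 99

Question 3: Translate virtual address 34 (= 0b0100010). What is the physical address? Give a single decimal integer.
Answer: 106

Derivation:
vaddr = 34 = 0b0100010
Split: l1_idx=1, l2_idx=0, offset=2
L1[1] = 1
L2[1][0] = 13
paddr = 13 * 8 + 2 = 106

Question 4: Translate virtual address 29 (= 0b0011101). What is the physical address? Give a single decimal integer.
Answer: 797

Derivation:
vaddr = 29 = 0b0011101
Split: l1_idx=0, l2_idx=3, offset=5
L1[0] = 0
L2[0][3] = 99
paddr = 99 * 8 + 5 = 797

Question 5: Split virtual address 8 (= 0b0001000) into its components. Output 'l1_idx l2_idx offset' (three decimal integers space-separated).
vaddr = 8 = 0b0001000
  top 2 bits -> l1_idx = 0
  next 2 bits -> l2_idx = 1
  bottom 3 bits -> offset = 0

Answer: 0 1 0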